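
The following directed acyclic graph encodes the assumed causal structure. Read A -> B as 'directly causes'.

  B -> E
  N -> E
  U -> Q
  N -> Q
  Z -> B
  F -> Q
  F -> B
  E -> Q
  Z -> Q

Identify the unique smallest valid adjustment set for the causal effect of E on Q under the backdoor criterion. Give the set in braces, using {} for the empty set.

{B, N}

Variables eligible for adjustment (non-descendants of E, excluding E and Q): {B, F, N, U, Z}.
Backdoor paths from E to Q:
  P1: E <- N -> Q
  P2: E <- B <- Z -> Q
  P3: E <- B <- F -> Q
The empty set is not sufficient: P1 (E <- N -> Q) has no collider blocking it and no conditioned non-collider, so it is open.
Try {B, N}:
  P1: blocked at fork node N ∈ conditioning set.
  P2: blocked at chain node B ∈ conditioning set.
  P3: blocked at chain node B ∈ conditioning set.
{B, N} contains no descendant of E and blocks every backdoor path.
Every element of {B, N} is needed (dropping B leaves P2 open; dropping N leaves P1 open), so no proper subset is valid.
Among all size-2 subsets of the eligible variables, only {B, N} blocks every backdoor path, so it is the unique smallest valid adjustment set.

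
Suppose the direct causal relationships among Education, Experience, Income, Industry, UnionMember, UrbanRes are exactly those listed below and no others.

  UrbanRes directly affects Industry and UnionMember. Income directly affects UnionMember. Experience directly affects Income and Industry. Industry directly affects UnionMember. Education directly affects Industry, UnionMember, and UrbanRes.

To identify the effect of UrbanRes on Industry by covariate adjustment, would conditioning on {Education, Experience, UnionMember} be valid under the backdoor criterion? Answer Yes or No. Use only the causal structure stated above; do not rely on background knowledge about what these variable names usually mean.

Backdoor paths from UrbanRes to Industry (paths whose first edge points into UrbanRes):
  P1: UrbanRes <- Education -> Industry
  P2: UrbanRes <- Education -> UnionMember <- Income <- Experience -> Industry
  P3: UrbanRes <- Education -> UnionMember <- Industry
Condition 1 (no descendant of UrbanRes in the set): FAILS — UnionMember is a descendant of UrbanRes.
Condition 2 (every backdoor path blocked by {Education, Experience, UnionMember}):
  P1: blocked at fork node Education ∈ conditioning set.
  P2: blocked at fork node Education ∈ conditioning set.
  P3: blocked at fork node Education ∈ conditioning set.
{Education, Experience, UnionMember} does not satisfy the backdoor criterion.

No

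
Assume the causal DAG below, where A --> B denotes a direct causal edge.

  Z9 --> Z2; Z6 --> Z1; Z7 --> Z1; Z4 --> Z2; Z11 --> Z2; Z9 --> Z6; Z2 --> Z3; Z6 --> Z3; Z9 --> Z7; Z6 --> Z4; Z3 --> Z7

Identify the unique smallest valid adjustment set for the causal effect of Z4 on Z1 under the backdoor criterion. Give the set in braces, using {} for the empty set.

{Z6}

Variables eligible for adjustment (non-descendants of Z4, excluding Z4 and Z1): {Z11, Z6, Z9}.
Backdoor paths from Z4 to Z1:
  P1: Z4 <- Z6 <- Z9 -> Z2 -> Z3 -> Z7 -> Z1
  P2: Z4 <- Z6 <- Z9 -> Z7 -> Z1
  P3: Z4 <- Z6 -> Z3 <- Z2 <- Z9 -> Z7 -> Z1
  P4: Z4 <- Z6 -> Z3 -> Z7 -> Z1
  P5: Z4 <- Z6 -> Z1
The empty set is not sufficient: P1 (Z4 <- Z6 <- Z9 -> Z2 -> Z3 -> Z7 -> Z1) has no collider blocking it and no conditioned non-collider, so it is open.
Try {Z6}:
  P1: blocked at chain node Z6 ∈ conditioning set.
  P2: blocked at chain node Z6 ∈ conditioning set.
  P3: blocked at fork node Z6 ∈ conditioning set.
  P4: blocked at fork node Z6 ∈ conditioning set.
  P5: blocked at fork node Z6 ∈ conditioning set.
{Z6} contains no descendant of Z4 and blocks every backdoor path.
No other singleton works — e.g. {Z9} leaves P4 open — so {Z6} is the unique smallest valid adjustment set.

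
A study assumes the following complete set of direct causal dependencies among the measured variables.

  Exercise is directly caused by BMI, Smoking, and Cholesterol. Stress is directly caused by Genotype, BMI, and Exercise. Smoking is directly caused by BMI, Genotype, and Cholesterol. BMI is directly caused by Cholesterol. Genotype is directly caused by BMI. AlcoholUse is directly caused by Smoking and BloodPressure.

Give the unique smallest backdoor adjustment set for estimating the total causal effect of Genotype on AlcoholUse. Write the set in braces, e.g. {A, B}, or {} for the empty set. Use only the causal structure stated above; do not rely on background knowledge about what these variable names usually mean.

Variables eligible for adjustment (non-descendants of Genotype, excluding Genotype and AlcoholUse): {BMI, BloodPressure, Cholesterol}.
Backdoor paths from Genotype to AlcoholUse:
  P1: Genotype <- BMI <- Cholesterol -> Smoking -> AlcoholUse
  P2: Genotype <- BMI <- Cholesterol -> Exercise <- Smoking -> AlcoholUse
  P3: Genotype <- BMI -> Smoking -> AlcoholUse
  P4: Genotype <- BMI -> Exercise <- Cholesterol -> Smoking -> AlcoholUse
  P5: Genotype <- BMI -> Exercise <- Smoking -> AlcoholUse
  P6: Genotype <- BMI -> Stress <- Exercise <- Cholesterol -> Smoking -> AlcoholUse
  P7: Genotype <- BMI -> Stress <- Exercise <- Smoking -> AlcoholUse
The empty set is not sufficient: P1 (Genotype <- BMI <- Cholesterol -> Smoking -> AlcoholUse) has no collider blocking it and no conditioned non-collider, so it is open.
Try {BMI}:
  P1: blocked at chain node BMI ∈ conditioning set.
  P2: blocked at chain node BMI ∈ conditioning set.
  P3: blocked at fork node BMI ∈ conditioning set.
  P4: blocked at fork node BMI ∈ conditioning set.
  P5: blocked at fork node BMI ∈ conditioning set.
  P6: blocked at fork node BMI ∈ conditioning set.
  P7: blocked at fork node BMI ∈ conditioning set.
{BMI} contains no descendant of Genotype and blocks every backdoor path.
No other singleton works — e.g. {Cholesterol} leaves P3 open — so {BMI} is the unique smallest valid adjustment set.

{BMI}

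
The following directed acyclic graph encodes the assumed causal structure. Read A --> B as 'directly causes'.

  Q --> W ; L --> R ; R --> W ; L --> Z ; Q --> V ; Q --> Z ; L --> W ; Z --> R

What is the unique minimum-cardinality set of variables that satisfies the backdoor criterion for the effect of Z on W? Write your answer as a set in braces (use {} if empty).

Variables eligible for adjustment (non-descendants of Z, excluding Z and W): {L, Q, V}.
Backdoor paths from Z to W:
  P1: Z <- Q -> W
  P2: Z <- L -> R -> W
  P3: Z <- L -> W
The empty set is not sufficient: P1 (Z <- Q -> W) has no collider blocking it and no conditioned non-collider, so it is open.
Try {L, Q}:
  P1: blocked at fork node Q ∈ conditioning set.
  P2: blocked at fork node L ∈ conditioning set.
  P3: blocked at fork node L ∈ conditioning set.
{L, Q} contains no descendant of Z and blocks every backdoor path.
Every element of {L, Q} is needed (dropping L leaves P2 open; dropping Q leaves P1 open), so no proper subset is valid.
Among all size-2 subsets of the eligible variables, only {L, Q} blocks every backdoor path, so it is the unique smallest valid adjustment set.

{L, Q}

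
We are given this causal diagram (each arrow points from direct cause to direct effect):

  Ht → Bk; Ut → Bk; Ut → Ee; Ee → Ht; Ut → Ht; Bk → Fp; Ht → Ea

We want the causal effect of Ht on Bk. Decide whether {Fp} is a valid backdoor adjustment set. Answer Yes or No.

No

Backdoor paths from Ht to Bk (paths whose first edge points into Ht):
  P1: Ht <- Ut -> Bk
  P2: Ht <- Ee <- Ut -> Bk
Condition 1 (no descendant of Ht in the set): FAILS — Fp is a descendant of Ht.
Condition 2 (every backdoor path blocked by {Fp}):
  P1: open — no interior node is in the conditioning set.
  P2: open — no interior node is in the conditioning set.
{Fp} does not satisfy the backdoor criterion.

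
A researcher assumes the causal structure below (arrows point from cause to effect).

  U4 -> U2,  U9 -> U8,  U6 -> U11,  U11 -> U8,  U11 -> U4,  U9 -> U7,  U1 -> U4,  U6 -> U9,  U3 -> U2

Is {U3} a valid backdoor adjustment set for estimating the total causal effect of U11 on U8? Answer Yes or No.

Backdoor paths from U11 to U8 (paths whose first edge points into U11):
  P1: U11 <- U6 -> U9 -> U8
Condition 1 (no descendant of U11 in the set): holds — descendants of U11 are {U2, U4, U8}; none are in {U3}.
Condition 2 (every backdoor path blocked by {U3}):
  P1: open — no interior node is in the conditioning set.
{U3} does not satisfy the backdoor criterion.

No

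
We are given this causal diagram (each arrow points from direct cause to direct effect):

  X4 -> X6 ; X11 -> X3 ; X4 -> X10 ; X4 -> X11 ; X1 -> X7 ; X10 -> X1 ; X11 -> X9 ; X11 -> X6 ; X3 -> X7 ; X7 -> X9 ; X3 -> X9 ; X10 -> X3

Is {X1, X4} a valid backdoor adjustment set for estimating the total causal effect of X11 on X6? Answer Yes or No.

Yes

Backdoor paths from X11 to X6 (paths whose first edge points into X11):
  P1: X11 <- X4 -> X6
Condition 1 (no descendant of X11 in the set): holds — descendants of X11 are {X3, X6, X7, X9}; none are in {X1, X4}.
Condition 2 (every backdoor path blocked by {X1, X4}):
  P1: blocked at fork node X4 ∈ conditioning set.
{X1, X4} satisfies the backdoor criterion.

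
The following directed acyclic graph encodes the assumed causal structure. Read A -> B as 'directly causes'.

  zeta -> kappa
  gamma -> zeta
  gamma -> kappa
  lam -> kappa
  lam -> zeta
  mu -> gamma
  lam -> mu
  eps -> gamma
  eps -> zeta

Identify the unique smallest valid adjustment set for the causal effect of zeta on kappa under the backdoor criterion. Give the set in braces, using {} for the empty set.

{gamma, lam}

Variables eligible for adjustment (non-descendants of zeta, excluding zeta and kappa): {eps, gamma, lam, mu}.
Backdoor paths from zeta to kappa:
  P1: zeta <- lam -> mu -> gamma -> kappa
  P2: zeta <- lam -> kappa
  P3: zeta <- eps -> gamma <- mu <- lam -> kappa
  P4: zeta <- eps -> gamma -> kappa
  P5: zeta <- gamma <- mu <- lam -> kappa
  P6: zeta <- gamma -> kappa
The empty set is not sufficient: P1 (zeta <- lam -> mu -> gamma -> kappa) has no collider blocking it and no conditioned non-collider, so it is open.
Try {gamma, lam}:
  P1: blocked at fork node lam ∈ conditioning set.
  P2: blocked at fork node lam ∈ conditioning set.
  P3: blocked at fork node lam ∈ conditioning set.
  P4: blocked at chain node gamma ∈ conditioning set.
  P5: blocked at chain node gamma ∈ conditioning set.
  P6: blocked at fork node gamma ∈ conditioning set.
{gamma, lam} contains no descendant of zeta and blocks every backdoor path.
Every element of {gamma, lam} is needed (dropping gamma leaves P4 open; dropping lam leaves P2 open), so no proper subset is valid.
Among all size-2 subsets of the eligible variables, only {gamma, lam} blocks every backdoor path, so it is the unique smallest valid adjustment set.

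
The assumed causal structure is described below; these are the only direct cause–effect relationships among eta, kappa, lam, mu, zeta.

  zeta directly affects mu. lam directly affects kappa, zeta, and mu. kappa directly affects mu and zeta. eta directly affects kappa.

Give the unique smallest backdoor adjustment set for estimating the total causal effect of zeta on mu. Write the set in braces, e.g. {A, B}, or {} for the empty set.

{kappa, lam}

Variables eligible for adjustment (non-descendants of zeta, excluding zeta and mu): {eta, kappa, lam}.
Backdoor paths from zeta to mu:
  P1: zeta <- lam -> kappa -> mu
  P2: zeta <- lam -> mu
  P3: zeta <- kappa <- lam -> mu
  P4: zeta <- kappa -> mu
The empty set is not sufficient: P1 (zeta <- lam -> kappa -> mu) has no collider blocking it and no conditioned non-collider, so it is open.
Try {kappa, lam}:
  P1: blocked at fork node lam ∈ conditioning set.
  P2: blocked at fork node lam ∈ conditioning set.
  P3: blocked at chain node kappa ∈ conditioning set.
  P4: blocked at fork node kappa ∈ conditioning set.
{kappa, lam} contains no descendant of zeta and blocks every backdoor path.
Every element of {kappa, lam} is needed (dropping kappa leaves P4 open; dropping lam leaves P2 open), so no proper subset is valid.
Among all size-2 subsets of the eligible variables, only {kappa, lam} blocks every backdoor path, so it is the unique smallest valid adjustment set.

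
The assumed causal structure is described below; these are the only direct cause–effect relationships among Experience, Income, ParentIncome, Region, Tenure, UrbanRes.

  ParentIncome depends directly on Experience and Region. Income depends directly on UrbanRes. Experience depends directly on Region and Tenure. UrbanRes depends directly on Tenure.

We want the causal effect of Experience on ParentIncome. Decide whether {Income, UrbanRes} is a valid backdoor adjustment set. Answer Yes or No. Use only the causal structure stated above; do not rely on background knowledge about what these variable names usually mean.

Backdoor paths from Experience to ParentIncome (paths whose first edge points into Experience):
  P1: Experience <- Region -> ParentIncome
Condition 1 (no descendant of Experience in the set): holds — descendants of Experience are {ParentIncome}; none are in {Income, UrbanRes}.
Condition 2 (every backdoor path blocked by {Income, UrbanRes}):
  P1: open — no interior node is in the conditioning set.
{Income, UrbanRes} does not satisfy the backdoor criterion.

No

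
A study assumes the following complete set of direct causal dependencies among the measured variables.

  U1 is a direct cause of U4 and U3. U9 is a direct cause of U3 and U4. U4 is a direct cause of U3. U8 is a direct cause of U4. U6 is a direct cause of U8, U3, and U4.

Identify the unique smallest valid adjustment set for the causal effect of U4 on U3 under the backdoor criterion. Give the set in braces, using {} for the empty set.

Variables eligible for adjustment (non-descendants of U4, excluding U4 and U3): {U1, U6, U8, U9}.
Backdoor paths from U4 to U3:
  P1: U4 <- U6 -> U3
  P2: U4 <- U9 -> U3
  P3: U4 <- U1 -> U3
  P4: U4 <- U8 <- U6 -> U3
The empty set is not sufficient: P1 (U4 <- U6 -> U3) has no collider blocking it and no conditioned non-collider, so it is open.
Try {U1, U6, U9}:
  P1: blocked at fork node U6 ∈ conditioning set.
  P2: blocked at fork node U9 ∈ conditioning set.
  P3: blocked at fork node U1 ∈ conditioning set.
  P4: blocked at fork node U6 ∈ conditioning set.
{U1, U6, U9} contains no descendant of U4 and blocks every backdoor path.
Every element of {U1, U6, U9} is needed (dropping U1 leaves P3 open; dropping U6 leaves P1 open; dropping U9 leaves P2 open), so no proper subset is valid.
Among all size-3 subsets of the eligible variables, only {U1, U6, U9} blocks every backdoor path, so it is the unique smallest valid adjustment set.

{U1, U6, U9}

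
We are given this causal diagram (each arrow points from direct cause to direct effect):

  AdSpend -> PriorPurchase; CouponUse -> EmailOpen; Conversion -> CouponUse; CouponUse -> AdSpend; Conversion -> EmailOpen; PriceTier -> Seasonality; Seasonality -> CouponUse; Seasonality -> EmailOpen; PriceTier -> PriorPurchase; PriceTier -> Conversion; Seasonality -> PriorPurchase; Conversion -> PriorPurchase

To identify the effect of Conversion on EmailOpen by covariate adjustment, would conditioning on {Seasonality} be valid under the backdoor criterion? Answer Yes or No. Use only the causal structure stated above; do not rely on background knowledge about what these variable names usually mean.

Yes

Backdoor paths from Conversion to EmailOpen (paths whose first edge points into Conversion):
  P1: Conversion <- PriceTier -> Seasonality -> CouponUse -> EmailOpen
  P2: Conversion <- PriceTier -> Seasonality -> EmailOpen
  P3: Conversion <- PriceTier -> Seasonality -> PriorPurchase <- AdSpend <- CouponUse -> EmailOpen
  P4: Conversion <- PriceTier -> PriorPurchase <- Seasonality -> CouponUse -> EmailOpen
  P5: Conversion <- PriceTier -> PriorPurchase <- Seasonality -> EmailOpen
  P6: Conversion <- PriceTier -> PriorPurchase <- AdSpend <- CouponUse <- Seasonality -> EmailOpen
  P7: Conversion <- PriceTier -> PriorPurchase <- AdSpend <- CouponUse -> EmailOpen
Condition 1 (no descendant of Conversion in the set): holds — descendants of Conversion are {AdSpend, CouponUse, EmailOpen, PriorPurchase}; none are in {Seasonality}.
Condition 2 (every backdoor path blocked by {Seasonality}):
  P1: blocked at chain node Seasonality ∈ conditioning set.
  P2: blocked at chain node Seasonality ∈ conditioning set.
  P3: blocked at chain node Seasonality ∈ conditioning set.
  P4: blocked at collider PriorPurchase (neither it nor any descendant is in the conditioning set).
  P5: blocked at collider PriorPurchase (neither it nor any descendant is in the conditioning set).
  P6: blocked at collider PriorPurchase (neither it nor any descendant is in the conditioning set).
  P7: blocked at collider PriorPurchase (neither it nor any descendant is in the conditioning set).
{Seasonality} satisfies the backdoor criterion.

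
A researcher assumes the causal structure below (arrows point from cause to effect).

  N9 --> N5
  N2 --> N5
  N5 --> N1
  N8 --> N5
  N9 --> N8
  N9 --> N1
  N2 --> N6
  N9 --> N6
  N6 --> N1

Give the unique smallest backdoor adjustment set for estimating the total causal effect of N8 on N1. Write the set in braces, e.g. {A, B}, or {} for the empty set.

Variables eligible for adjustment (non-descendants of N8, excluding N8 and N1): {N2, N6, N9}.
Backdoor paths from N8 to N1:
  P1: N8 <- N9 -> N5 <- N2 -> N6 -> N1
  P2: N8 <- N9 -> N5 -> N1
  P3: N8 <- N9 -> N6 <- N2 -> N5 -> N1
  P4: N8 <- N9 -> N6 -> N1
  P5: N8 <- N9 -> N1
The empty set is not sufficient: P2 (N8 <- N9 -> N5 -> N1) has no collider blocking it and no conditioned non-collider, so it is open.
Try {N9}:
  P1: blocked at fork node N9 ∈ conditioning set.
  P2: blocked at fork node N9 ∈ conditioning set.
  P3: blocked at fork node N9 ∈ conditioning set.
  P4: blocked at fork node N9 ∈ conditioning set.
  P5: blocked at fork node N9 ∈ conditioning set.
{N9} contains no descendant of N8 and blocks every backdoor path.
No other singleton works — e.g. {N2} leaves P2 open — so {N9} is the unique smallest valid adjustment set.

{N9}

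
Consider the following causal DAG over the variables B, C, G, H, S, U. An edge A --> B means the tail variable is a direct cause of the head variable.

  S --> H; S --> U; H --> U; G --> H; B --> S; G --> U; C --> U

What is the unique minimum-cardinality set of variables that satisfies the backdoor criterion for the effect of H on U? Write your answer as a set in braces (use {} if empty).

Variables eligible for adjustment (non-descendants of H, excluding H and U): {B, C, G, S}.
Backdoor paths from H to U:
  P1: H <- G -> U
  P2: H <- S -> U
The empty set is not sufficient: P1 (H <- G -> U) has no collider blocking it and no conditioned non-collider, so it is open.
Try {G, S}:
  P1: blocked at fork node G ∈ conditioning set.
  P2: blocked at fork node S ∈ conditioning set.
{G, S} contains no descendant of H and blocks every backdoor path.
Every element of {G, S} is needed (dropping G leaves P1 open; dropping S leaves P2 open), so no proper subset is valid.
Among all size-2 subsets of the eligible variables, only {G, S} blocks every backdoor path, so it is the unique smallest valid adjustment set.

{G, S}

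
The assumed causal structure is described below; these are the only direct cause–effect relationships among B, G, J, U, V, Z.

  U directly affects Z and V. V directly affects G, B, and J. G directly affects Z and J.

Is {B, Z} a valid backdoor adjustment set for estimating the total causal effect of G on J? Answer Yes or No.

Backdoor paths from G to J (paths whose first edge points into G):
  P1: G <- V -> J
Condition 1 (no descendant of G in the set): FAILS — Z is a descendant of G.
Condition 2 (every backdoor path blocked by {B, Z}):
  P1: open — no interior node is in the conditioning set.
{B, Z} does not satisfy the backdoor criterion.

No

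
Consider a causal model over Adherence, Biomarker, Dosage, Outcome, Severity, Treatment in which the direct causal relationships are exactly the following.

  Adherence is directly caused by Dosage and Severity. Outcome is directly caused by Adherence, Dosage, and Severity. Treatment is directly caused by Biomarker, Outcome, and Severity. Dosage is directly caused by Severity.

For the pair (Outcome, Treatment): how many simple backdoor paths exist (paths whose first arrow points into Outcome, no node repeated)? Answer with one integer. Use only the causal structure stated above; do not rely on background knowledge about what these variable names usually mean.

5

A backdoor path from Outcome to Treatment is any simple undirected path whose first edge points into Outcome (i.e. leaves Outcome via a parent).
Parents of Outcome: {Adherence, Dosage, Severity}.
Enumerating:
  P1: Outcome <- Severity -> Treatment
  P2: Outcome <- Dosage <- Severity -> Treatment
  P3: Outcome <- Dosage -> Adherence <- Severity -> Treatment
  P4: Outcome <- Adherence <- Severity -> Treatment
  P5: Outcome <- Adherence <- Dosage <- Severity -> Treatment
That exhausts the simple backdoor paths. Count: 5.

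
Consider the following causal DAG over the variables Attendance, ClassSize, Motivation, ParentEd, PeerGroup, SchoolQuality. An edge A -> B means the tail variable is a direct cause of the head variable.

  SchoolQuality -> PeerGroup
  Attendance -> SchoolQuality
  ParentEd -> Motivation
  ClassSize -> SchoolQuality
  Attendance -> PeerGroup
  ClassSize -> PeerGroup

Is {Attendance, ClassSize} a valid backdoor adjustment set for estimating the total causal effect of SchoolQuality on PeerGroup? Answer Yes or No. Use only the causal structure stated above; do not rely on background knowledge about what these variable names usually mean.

Backdoor paths from SchoolQuality to PeerGroup (paths whose first edge points into SchoolQuality):
  P1: SchoolQuality <- Attendance -> PeerGroup
  P2: SchoolQuality <- ClassSize -> PeerGroup
Condition 1 (no descendant of SchoolQuality in the set): holds — descendants of SchoolQuality are {PeerGroup}; none are in {Attendance, ClassSize}.
Condition 2 (every backdoor path blocked by {Attendance, ClassSize}):
  P1: blocked at fork node Attendance ∈ conditioning set.
  P2: blocked at fork node ClassSize ∈ conditioning set.
{Attendance, ClassSize} satisfies the backdoor criterion.

Yes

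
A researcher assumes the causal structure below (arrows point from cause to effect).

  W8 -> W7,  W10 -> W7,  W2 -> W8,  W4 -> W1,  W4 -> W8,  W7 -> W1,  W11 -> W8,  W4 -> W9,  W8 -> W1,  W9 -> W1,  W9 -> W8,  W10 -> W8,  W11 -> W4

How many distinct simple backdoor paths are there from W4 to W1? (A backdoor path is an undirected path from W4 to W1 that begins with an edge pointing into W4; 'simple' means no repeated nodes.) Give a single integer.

A backdoor path from W4 to W1 is any simple undirected path whose first edge points into W4 (i.e. leaves W4 via a parent).
Parents of W4: {W11}.
Enumerating:
  P1: W4 <- W11 -> W8 <- W10 -> W7 -> W1
  P2: W4 <- W11 -> W8 <- W9 -> W1
  P3: W4 <- W11 -> W8 -> W7 -> W1
  P4: W4 <- W11 -> W8 -> W1
That exhausts the simple backdoor paths. Count: 4.

4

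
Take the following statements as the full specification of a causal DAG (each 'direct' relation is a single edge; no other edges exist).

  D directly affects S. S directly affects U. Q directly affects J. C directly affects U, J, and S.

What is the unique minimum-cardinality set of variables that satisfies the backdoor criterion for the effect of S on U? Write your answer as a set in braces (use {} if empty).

Variables eligible for adjustment (non-descendants of S, excluding S and U): {C, D, J, Q}.
Backdoor paths from S to U:
  P1: S <- C -> U
The empty set is not sufficient: P1 (S <- C -> U) has no collider blocking it and no conditioned non-collider, so it is open.
Try {C}:
  P1: blocked at fork node C ∈ conditioning set.
{C} contains no descendant of S and blocks every backdoor path.
No other singleton works — e.g. {Q} leaves P1 open — so {C} is the unique smallest valid adjustment set.

{C}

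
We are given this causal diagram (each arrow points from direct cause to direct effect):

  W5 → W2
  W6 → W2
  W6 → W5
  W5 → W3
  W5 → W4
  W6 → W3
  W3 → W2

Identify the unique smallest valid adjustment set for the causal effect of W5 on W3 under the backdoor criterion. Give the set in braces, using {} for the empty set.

Variables eligible for adjustment (non-descendants of W5, excluding W5 and W3): {W6}.
Backdoor paths from W5 to W3:
  P1: W5 <- W6 -> W3
  P2: W5 <- W6 -> W2 <- W3
The empty set is not sufficient: P1 (W5 <- W6 -> W3) has no collider blocking it and no conditioned non-collider, so it is open.
Try {W6}:
  P1: blocked at fork node W6 ∈ conditioning set.
  P2: blocked at fork node W6 ∈ conditioning set.
{W6} contains no descendant of W5 and blocks every backdoor path.
{W6} is the unique smallest valid adjustment set.

{W6}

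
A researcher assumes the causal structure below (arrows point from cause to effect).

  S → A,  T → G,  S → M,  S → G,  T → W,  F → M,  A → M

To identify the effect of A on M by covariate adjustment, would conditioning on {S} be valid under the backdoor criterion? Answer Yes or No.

Backdoor paths from A to M (paths whose first edge points into A):
  P1: A <- S -> M
Condition 1 (no descendant of A in the set): holds — descendants of A are {M}; none are in {S}.
Condition 2 (every backdoor path blocked by {S}):
  P1: blocked at fork node S ∈ conditioning set.
{S} satisfies the backdoor criterion.

Yes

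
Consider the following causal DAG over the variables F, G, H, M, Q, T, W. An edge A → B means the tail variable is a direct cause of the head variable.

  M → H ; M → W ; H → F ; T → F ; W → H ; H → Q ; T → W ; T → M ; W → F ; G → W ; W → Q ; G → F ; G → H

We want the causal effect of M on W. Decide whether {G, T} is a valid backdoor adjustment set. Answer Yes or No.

Backdoor paths from M to W (paths whose first edge points into M):
  P1: M <- T -> W
  P2: M <- T -> F <- G -> W
  P3: M <- T -> F <- G -> H <- W
  P4: M <- T -> F <- G -> H -> Q <- W
  P5: M <- T -> F <- W
  P6: M <- T -> F <- H <- G -> W
  P7: M <- T -> F <- H <- W
  P8: M <- T -> F <- H -> Q <- W
Condition 1 (no descendant of M in the set): holds — descendants of M are {F, H, Q, W}; none are in {G, T}.
Condition 2 (every backdoor path blocked by {G, T}):
  P1: blocked at fork node T ∈ conditioning set.
  P2: blocked at fork node T ∈ conditioning set.
  P3: blocked at fork node T ∈ conditioning set.
  P4: blocked at fork node T ∈ conditioning set.
  P5: blocked at fork node T ∈ conditioning set.
  P6: blocked at fork node T ∈ conditioning set.
  P7: blocked at fork node T ∈ conditioning set.
  P8: blocked at fork node T ∈ conditioning set.
{G, T} satisfies the backdoor criterion.

Yes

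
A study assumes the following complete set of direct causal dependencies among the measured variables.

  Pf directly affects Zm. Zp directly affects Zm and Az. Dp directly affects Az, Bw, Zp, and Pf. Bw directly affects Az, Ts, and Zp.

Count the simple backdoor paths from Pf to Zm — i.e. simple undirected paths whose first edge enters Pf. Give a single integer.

5

A backdoor path from Pf to Zm is any simple undirected path whose first edge points into Pf (i.e. leaves Pf via a parent).
Parents of Pf: {Dp}.
Enumerating:
  P1: Pf <- Dp -> Bw -> Zp -> Zm
  P2: Pf <- Dp -> Bw -> Az <- Zp -> Zm
  P3: Pf <- Dp -> Zp -> Zm
  P4: Pf <- Dp -> Az <- Bw -> Zp -> Zm
  P5: Pf <- Dp -> Az <- Zp -> Zm
That exhausts the simple backdoor paths. Count: 5.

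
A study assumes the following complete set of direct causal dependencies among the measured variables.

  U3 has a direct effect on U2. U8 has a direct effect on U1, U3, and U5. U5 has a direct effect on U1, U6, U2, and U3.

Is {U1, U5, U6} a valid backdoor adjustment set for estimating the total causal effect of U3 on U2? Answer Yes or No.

Backdoor paths from U3 to U2 (paths whose first edge points into U3):
  P1: U3 <- U8 -> U5 -> U2
  P2: U3 <- U8 -> U1 <- U5 -> U2
  P3: U3 <- U5 -> U2
Condition 1 (no descendant of U3 in the set): holds — descendants of U3 are {U2}; none are in {U1, U5, U6}.
Condition 2 (every backdoor path blocked by {U1, U5, U6}):
  P1: blocked at chain node U5 ∈ conditioning set.
  P2: blocked at fork node U5 ∈ conditioning set.
  P3: blocked at fork node U5 ∈ conditioning set.
{U1, U5, U6} satisfies the backdoor criterion.

Yes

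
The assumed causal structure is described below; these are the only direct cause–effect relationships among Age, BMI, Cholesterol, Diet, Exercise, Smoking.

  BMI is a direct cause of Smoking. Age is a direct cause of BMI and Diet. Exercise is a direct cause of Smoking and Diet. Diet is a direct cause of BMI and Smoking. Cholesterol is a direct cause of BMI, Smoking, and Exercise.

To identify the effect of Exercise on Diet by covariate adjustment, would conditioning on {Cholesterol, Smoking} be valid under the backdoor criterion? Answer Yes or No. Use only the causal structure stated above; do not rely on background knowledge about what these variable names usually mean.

No

Backdoor paths from Exercise to Diet (paths whose first edge points into Exercise):
  P1: Exercise <- Cholesterol -> BMI <- Age -> Diet
  P2: Exercise <- Cholesterol -> BMI <- Diet
  P3: Exercise <- Cholesterol -> BMI -> Smoking <- Diet
  P4: Exercise <- Cholesterol -> Smoking <- Diet
  P5: Exercise <- Cholesterol -> Smoking <- BMI <- Age -> Diet
  P6: Exercise <- Cholesterol -> Smoking <- BMI <- Diet
Condition 1 (no descendant of Exercise in the set): FAILS — Smoking is a descendant of Exercise.
Condition 2 (every backdoor path blocked by {Cholesterol, Smoking}):
  P1: blocked at fork node Cholesterol ∈ conditioning set.
  P2: blocked at fork node Cholesterol ∈ conditioning set.
  P3: blocked at fork node Cholesterol ∈ conditioning set.
  P4: blocked at fork node Cholesterol ∈ conditioning set.
  P5: blocked at fork node Cholesterol ∈ conditioning set.
  P6: blocked at fork node Cholesterol ∈ conditioning set.
{Cholesterol, Smoking} does not satisfy the backdoor criterion.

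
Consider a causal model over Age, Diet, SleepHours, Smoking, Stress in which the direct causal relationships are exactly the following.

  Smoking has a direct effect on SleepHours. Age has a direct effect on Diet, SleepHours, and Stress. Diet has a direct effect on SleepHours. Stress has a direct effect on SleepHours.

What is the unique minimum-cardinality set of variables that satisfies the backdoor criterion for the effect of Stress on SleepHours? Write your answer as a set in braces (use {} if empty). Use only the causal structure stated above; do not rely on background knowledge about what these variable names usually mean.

{Age}

Variables eligible for adjustment (non-descendants of Stress, excluding Stress and SleepHours): {Age, Diet, Smoking}.
Backdoor paths from Stress to SleepHours:
  P1: Stress <- Age -> Diet -> SleepHours
  P2: Stress <- Age -> SleepHours
The empty set is not sufficient: P1 (Stress <- Age -> Diet -> SleepHours) has no collider blocking it and no conditioned non-collider, so it is open.
Try {Age}:
  P1: blocked at fork node Age ∈ conditioning set.
  P2: blocked at fork node Age ∈ conditioning set.
{Age} contains no descendant of Stress and blocks every backdoor path.
No other singleton works — e.g. {Smoking} leaves P1 open — so {Age} is the unique smallest valid adjustment set.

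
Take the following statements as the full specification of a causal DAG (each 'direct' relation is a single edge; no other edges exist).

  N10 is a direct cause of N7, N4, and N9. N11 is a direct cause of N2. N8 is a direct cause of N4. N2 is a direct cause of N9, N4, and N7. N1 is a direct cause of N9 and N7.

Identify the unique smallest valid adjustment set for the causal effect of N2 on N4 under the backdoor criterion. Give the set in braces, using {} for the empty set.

{}

Variables eligible for adjustment (non-descendants of N2, excluding N2 and N4): {N1, N10, N11, N8}.
Backdoor paths from N2 to N4:
  (none)
With no backdoor paths the empty set already satisfies the criterion, and it is trivially minimal.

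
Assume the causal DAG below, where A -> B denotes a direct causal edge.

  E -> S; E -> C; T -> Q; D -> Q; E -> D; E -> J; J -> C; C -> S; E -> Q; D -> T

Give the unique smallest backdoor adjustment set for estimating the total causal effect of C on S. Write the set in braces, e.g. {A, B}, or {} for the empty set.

Variables eligible for adjustment (non-descendants of C, excluding C and S): {D, E, J, Q, T}.
Backdoor paths from C to S:
  P1: C <- E -> S
  P2: C <- J <- E -> S
The empty set is not sufficient: P1 (C <- E -> S) has no collider blocking it and no conditioned non-collider, so it is open.
Try {E}:
  P1: blocked at fork node E ∈ conditioning set.
  P2: blocked at fork node E ∈ conditioning set.
{E} contains no descendant of C and blocks every backdoor path.
No other singleton works — e.g. {J} leaves P1 open — so {E} is the unique smallest valid adjustment set.

{E}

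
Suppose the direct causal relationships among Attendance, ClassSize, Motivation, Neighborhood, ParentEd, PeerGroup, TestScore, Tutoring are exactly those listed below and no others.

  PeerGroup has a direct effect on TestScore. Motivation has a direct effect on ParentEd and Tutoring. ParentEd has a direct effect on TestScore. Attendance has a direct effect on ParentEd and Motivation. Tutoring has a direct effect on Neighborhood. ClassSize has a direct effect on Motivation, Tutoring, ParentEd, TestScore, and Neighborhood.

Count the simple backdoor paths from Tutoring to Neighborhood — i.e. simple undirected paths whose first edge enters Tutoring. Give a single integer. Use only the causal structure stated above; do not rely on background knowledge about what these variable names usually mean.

A backdoor path from Tutoring to Neighborhood is any simple undirected path whose first edge points into Tutoring (i.e. leaves Tutoring via a parent).
Parents of Tutoring: {ClassSize, Motivation}.
Enumerating:
  P1: Tutoring <- ClassSize -> Neighborhood
  P2: Tutoring <- Motivation <- Attendance -> ParentEd <- ClassSize -> Neighborhood
  P3: Tutoring <- Motivation <- Attendance -> ParentEd -> TestScore <- ClassSize -> Neighborhood
  P4: Tutoring <- Motivation <- ClassSize -> Neighborhood
  P5: Tutoring <- Motivation -> ParentEd <- ClassSize -> Neighborhood
  P6: Tutoring <- Motivation -> ParentEd -> TestScore <- ClassSize -> Neighborhood
That exhausts the simple backdoor paths. Count: 6.

6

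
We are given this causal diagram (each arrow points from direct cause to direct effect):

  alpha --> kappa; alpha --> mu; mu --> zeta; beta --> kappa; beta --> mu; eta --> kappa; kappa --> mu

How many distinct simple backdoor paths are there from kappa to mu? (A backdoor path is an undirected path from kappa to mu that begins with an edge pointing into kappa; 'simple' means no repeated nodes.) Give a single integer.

A backdoor path from kappa to mu is any simple undirected path whose first edge points into kappa (i.e. leaves kappa via a parent).
Parents of kappa: {alpha, beta, eta}.
Enumerating:
  P1: kappa <- alpha -> mu
  P2: kappa <- beta -> mu
That exhausts the simple backdoor paths. Count: 2.

2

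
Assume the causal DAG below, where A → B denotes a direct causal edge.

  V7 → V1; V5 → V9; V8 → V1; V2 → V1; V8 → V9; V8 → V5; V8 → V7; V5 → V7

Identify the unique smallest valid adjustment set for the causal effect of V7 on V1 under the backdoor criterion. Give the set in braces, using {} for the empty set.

Variables eligible for adjustment (non-descendants of V7, excluding V7 and V1): {V2, V5, V8, V9}.
Backdoor paths from V7 to V1:
  P1: V7 <- V8 -> V1
  P2: V7 <- V5 <- V8 -> V1
  P3: V7 <- V5 -> V9 <- V8 -> V1
The empty set is not sufficient: P1 (V7 <- V8 -> V1) has no collider blocking it and no conditioned non-collider, so it is open.
Try {V8}:
  P1: blocked at fork node V8 ∈ conditioning set.
  P2: blocked at fork node V8 ∈ conditioning set.
  P3: blocked at collider V9 (neither it nor any descendant is in the conditioning set).
{V8} contains no descendant of V7 and blocks every backdoor path.
No other singleton works — e.g. {V2} leaves P1 open — so {V8} is the unique smallest valid adjustment set.

{V8}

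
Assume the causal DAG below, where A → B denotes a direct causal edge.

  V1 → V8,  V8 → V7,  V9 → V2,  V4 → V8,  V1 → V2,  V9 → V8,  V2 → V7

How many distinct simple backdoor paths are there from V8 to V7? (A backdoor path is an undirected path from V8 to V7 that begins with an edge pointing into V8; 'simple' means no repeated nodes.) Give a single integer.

A backdoor path from V8 to V7 is any simple undirected path whose first edge points into V8 (i.e. leaves V8 via a parent).
Parents of V8: {V1, V4, V9}.
Enumerating:
  P1: V8 <- V1 -> V2 -> V7
  P2: V8 <- V9 -> V2 -> V7
That exhausts the simple backdoor paths. Count: 2.

2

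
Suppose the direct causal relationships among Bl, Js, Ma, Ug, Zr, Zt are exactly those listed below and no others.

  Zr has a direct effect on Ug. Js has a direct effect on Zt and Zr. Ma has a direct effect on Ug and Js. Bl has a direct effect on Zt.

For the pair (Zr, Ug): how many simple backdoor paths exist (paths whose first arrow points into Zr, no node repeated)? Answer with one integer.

1

A backdoor path from Zr to Ug is any simple undirected path whose first edge points into Zr (i.e. leaves Zr via a parent).
Parents of Zr: {Js}.
Enumerating:
  P1: Zr <- Js <- Ma -> Ug
That exhausts the simple backdoor paths. Count: 1.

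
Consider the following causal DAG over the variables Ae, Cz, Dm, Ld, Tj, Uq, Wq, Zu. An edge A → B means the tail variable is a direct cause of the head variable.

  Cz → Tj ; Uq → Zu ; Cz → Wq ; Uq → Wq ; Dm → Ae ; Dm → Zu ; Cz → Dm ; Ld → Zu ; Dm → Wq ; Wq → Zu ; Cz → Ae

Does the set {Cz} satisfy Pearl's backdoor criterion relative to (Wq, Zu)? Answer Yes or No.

No

Backdoor paths from Wq to Zu (paths whose first edge points into Wq):
  P1: Wq <- Cz -> Dm -> Zu
  P2: Wq <- Cz -> Ae <- Dm -> Zu
  P3: Wq <- Uq -> Zu
  P4: Wq <- Dm -> Zu
Condition 1 (no descendant of Wq in the set): holds — descendants of Wq are {Zu}; none are in {Cz}.
Condition 2 (every backdoor path blocked by {Cz}):
  P1: blocked at fork node Cz ∈ conditioning set.
  P2: blocked at fork node Cz ∈ conditioning set.
  P3: open — no interior node is in the conditioning set.
  P4: open — no interior node is in the conditioning set.
{Cz} does not satisfy the backdoor criterion.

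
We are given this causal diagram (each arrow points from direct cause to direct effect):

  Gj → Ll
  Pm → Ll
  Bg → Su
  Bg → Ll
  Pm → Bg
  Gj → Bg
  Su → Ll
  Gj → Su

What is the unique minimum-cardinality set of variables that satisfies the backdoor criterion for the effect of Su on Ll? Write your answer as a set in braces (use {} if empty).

{Bg, Gj}

Variables eligible for adjustment (non-descendants of Su, excluding Su and Ll): {Bg, Gj, Pm}.
Backdoor paths from Su to Ll:
  P1: Su <- Gj -> Bg <- Pm -> Ll
  P2: Su <- Gj -> Bg -> Ll
  P3: Su <- Gj -> Ll
  P4: Su <- Bg <- Pm -> Ll
  P5: Su <- Bg <- Gj -> Ll
  P6: Su <- Bg -> Ll
The empty set is not sufficient: P2 (Su <- Gj -> Bg -> Ll) has no collider blocking it and no conditioned non-collider, so it is open.
Try {Bg, Gj}:
  P1: blocked at fork node Gj ∈ conditioning set.
  P2: blocked at fork node Gj ∈ conditioning set.
  P3: blocked at fork node Gj ∈ conditioning set.
  P4: blocked at chain node Bg ∈ conditioning set.
  P5: blocked at chain node Bg ∈ conditioning set.
  P6: blocked at fork node Bg ∈ conditioning set.
{Bg, Gj} contains no descendant of Su and blocks every backdoor path.
Every element of {Bg, Gj} is needed (dropping Bg leaves P4 open; dropping Gj leaves P1 open), so no proper subset is valid.
Among all size-2 subsets of the eligible variables, only {Bg, Gj} blocks every backdoor path, so it is the unique smallest valid adjustment set.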